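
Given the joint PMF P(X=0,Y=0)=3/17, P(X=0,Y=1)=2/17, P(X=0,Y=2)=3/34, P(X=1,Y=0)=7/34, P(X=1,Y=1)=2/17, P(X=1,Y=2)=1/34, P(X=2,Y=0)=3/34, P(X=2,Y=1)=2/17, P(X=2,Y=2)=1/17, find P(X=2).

P(X=2) = P(X=2,Y=0) + P(X=2,Y=1) + P(X=2,Y=2)
= 3/34 + 2/17 + 1/17
= 9/34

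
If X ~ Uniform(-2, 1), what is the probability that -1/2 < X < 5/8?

P(-1/2 < X < 5/8) = ∫_{-1/2}^{5/8} f(x) dx
where f(x) = \frac{1}{3}
= \frac{3}{8}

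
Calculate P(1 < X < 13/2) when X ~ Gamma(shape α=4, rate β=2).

P(1 < X < 13/2) = ∫_{1}^{13/2} f(x) dx
where f(x) = \frac{8 x^{3} e^{- 2 x}}{3}
= \frac{-1394 + 19 e^{11}}{3 e^{13}}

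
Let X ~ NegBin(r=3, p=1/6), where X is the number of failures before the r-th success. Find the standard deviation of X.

For X ~ NegBin(r=3, p=1/6), where X is the number of failures before the r-th success:
Var(X) = 90
SD(X) = √(Var(X)) = √(90) = 3 \sqrt{10}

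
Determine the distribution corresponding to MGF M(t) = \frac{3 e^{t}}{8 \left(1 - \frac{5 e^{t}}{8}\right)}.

The MGF M(t) = \frac{3 e^{t}}{8 \left(1 - \frac{5 e^{t}}{8}\right)} is the standard form for the Geometric distribution.
Comparing with the known MGF formula identifies: Geometric(p=3/8), X = trial number of first success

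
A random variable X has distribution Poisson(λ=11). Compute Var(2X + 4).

For X ~ Poisson(λ=11):
Var(X) = 11
Var(2X + 4) = (2)² × Var(X) = 4 × 11 = 44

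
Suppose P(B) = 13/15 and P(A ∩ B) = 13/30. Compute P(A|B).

P(A|B) = P(A ∩ B) / P(B)
= (13/30) / (13/15)
= 1/2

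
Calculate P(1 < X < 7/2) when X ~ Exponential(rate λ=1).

P(1 < X < 7/2) = ∫_{1}^{7/2} f(x) dx
where f(x) = e^{- x}
= - \frac{1}{e^{\frac{7}{2}}} + e^{-1}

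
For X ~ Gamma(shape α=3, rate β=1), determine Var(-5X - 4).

For X ~ Gamma(shape α=3, rate β=1):
Var(X) = 3
Var(-5X - 4) = (-5)² × Var(X) = 25 × 3 = 75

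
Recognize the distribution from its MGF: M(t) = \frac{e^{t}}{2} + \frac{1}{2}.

The MGF M(t) = \frac{e^{t}}{2} + \frac{1}{2} is the standard form for the Bernoulli distribution.
Comparing with the known MGF formula identifies: Bernoulli(p=1/2)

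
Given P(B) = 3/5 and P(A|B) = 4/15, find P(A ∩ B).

By definition, P(A|B) = P(A ∩ B) / P(B)
So P(A ∩ B) = P(A|B) × P(B)
= 4/15 × 3/5
= 4/25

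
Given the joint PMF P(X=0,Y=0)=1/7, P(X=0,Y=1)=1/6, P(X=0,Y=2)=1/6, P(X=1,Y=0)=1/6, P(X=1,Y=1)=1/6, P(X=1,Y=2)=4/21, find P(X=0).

P(X=0) = P(X=0,Y=0) + P(X=0,Y=1) + P(X=0,Y=2)
= 1/7 + 1/6 + 1/6
= 10/21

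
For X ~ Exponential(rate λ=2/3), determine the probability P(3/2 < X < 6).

P(3/2 < X < 6) = ∫_{3/2}^{6} f(x) dx
where f(x) = \frac{2 e^{- \frac{2 x}{3}}}{3}
= - \frac{1 - e^{3}}{e^{4}}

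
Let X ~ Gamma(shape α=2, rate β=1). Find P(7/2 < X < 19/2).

P(7/2 < X < 19/2) = ∫_{7/2}^{19/2} f(x) dx
where f(x) = x e^{- x}
= \frac{3 \left(-7 + 3 e^{6}\right)}{2 e^{\frac{19}{2}}}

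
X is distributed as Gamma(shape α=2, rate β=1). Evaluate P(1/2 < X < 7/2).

P(1/2 < X < 7/2) = ∫_{1/2}^{7/2} f(x) dx
where f(x) = x e^{- x}
= \frac{3 \left(-3 + e^{3}\right)}{2 e^{\frac{7}{2}}}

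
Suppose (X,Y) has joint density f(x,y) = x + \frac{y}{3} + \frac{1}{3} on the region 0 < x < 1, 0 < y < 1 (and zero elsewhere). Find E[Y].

E[Y] = ∫_0^1 ∫_0^1 y × f(x,y) dx dy
= \frac{19}{36}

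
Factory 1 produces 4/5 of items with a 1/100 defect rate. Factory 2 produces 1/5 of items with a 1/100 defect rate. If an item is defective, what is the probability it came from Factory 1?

Using Bayes' theorem:
P(F1) = 4/5, P(D|F1) = 1/100
P(F2) = 1/5, P(D|F2) = 1/100
P(D) = P(D|F1)P(F1) + P(D|F2)P(F2)
     = \frac{1}{100}
P(F1|D) = P(D|F1)P(F1) / P(D)
= \frac{4}{5}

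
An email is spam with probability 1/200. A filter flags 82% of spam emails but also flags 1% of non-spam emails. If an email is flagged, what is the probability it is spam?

Let D = the rare event, + = positive/flagged.
P(D) = 1/200
P(+|D) = 82/100 = 41/50
P(+|D') = 1/100
P(+) = P(+|D)P(D) + P(+|D')P(D')
     = \frac{41}{50} × \frac{1}{200} + \frac{1}{100} × \frac{199}{200}
     = \frac{281}{20000}
P(D|+) = P(+|D)P(D)/P(+) = \frac{82}{281}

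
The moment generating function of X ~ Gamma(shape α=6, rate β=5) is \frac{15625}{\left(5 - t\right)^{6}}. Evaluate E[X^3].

To find E[X^3], compute M^(3)(0):
M^(1)(t) = \frac{93750}{\left(5 - t\right)^{7}}
M^(2)(t) = \frac{656250}{\left(5 - t\right)^{8}}
M^(3)(t) = \frac{5250000}{\left(5 - t\right)^{9}}
M^(3)(0) = \frac{336}{125}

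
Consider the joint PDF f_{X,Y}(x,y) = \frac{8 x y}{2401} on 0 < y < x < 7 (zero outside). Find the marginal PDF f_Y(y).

f_Y(y) = ∫_y^7 \frac{8 x y}{2401} dx = \frac{4 y \left(49 - y^{2}\right)}{2401}
for 0 < y < 7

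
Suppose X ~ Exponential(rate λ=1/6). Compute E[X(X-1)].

E[X(X-1)] = E[X² - X] = E[X²] - E[X]
E[X] = 6
E[X²] = Var(X) + (E[X])² = 36 + (6)² = 72
E[X(X-1)] = 72 - 6 = 66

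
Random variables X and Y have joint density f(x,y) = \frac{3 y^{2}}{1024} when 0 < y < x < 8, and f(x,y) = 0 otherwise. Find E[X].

f_X(x) = ∫_0^x \frac{3 y^{2}}{1024} dy = \frac{x^{3}}{1024}
E[X] = ∫_0^8 x × (\frac{x^{3}}{1024}) dx = \frac{32}{5}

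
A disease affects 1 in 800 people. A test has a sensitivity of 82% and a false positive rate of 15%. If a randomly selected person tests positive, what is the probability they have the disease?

Let D = the rare event, + = positive/flagged.
P(D) = 1/800
P(+|D) = 82/100 = 41/50
P(+|D') = 15/100 = 3/20
P(+) = P(+|D)P(D) + P(+|D')P(D')
     = \frac{41}{50} × \frac{1}{800} + \frac{3}{20} × \frac{799}{800}
     = \frac{12067}{80000}
P(D|+) = P(+|D)P(D)/P(+) = \frac{82}{12067}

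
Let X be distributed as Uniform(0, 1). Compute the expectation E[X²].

Using the identity E[X²] = Var(X) + (E[X])²:
E[X] = \frac{1}{2}
Var(X) = \frac{1}{12}
E[X²] = \frac{1}{12} + (\frac{1}{2})²
= \frac{1}{3}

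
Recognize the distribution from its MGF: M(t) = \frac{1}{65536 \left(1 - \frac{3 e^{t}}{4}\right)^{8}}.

The MGF M(t) = \frac{1}{65536 \left(1 - \frac{3 e^{t}}{4}\right)^{8}} is the standard form for the NegativeBinomial distribution.
Comparing with the known MGF formula identifies: NegBin(r=8, p=1/4), X = failures before r-th success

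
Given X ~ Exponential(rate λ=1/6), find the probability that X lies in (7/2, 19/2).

P(7/2 < X < 19/2) = ∫_{7/2}^{19/2} f(x) dx
where f(x) = \frac{e^{- \frac{x}{6}}}{6}
= - \frac{1 - e}{e^{\frac{19}{12}}}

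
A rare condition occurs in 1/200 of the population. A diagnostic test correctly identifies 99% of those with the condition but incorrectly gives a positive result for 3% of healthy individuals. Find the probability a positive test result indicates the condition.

Let D = the rare event, + = positive/flagged.
P(D) = 1/200
P(+|D) = 99/100
P(+|D') = 3/100
P(+) = P(+|D)P(D) + P(+|D')P(D')
     = \frac{99}{100} × \frac{1}{200} + \frac{3}{100} × \frac{199}{200}
     = \frac{87}{2500}
P(D|+) = P(+|D)P(D)/P(+) = \frac{33}{232}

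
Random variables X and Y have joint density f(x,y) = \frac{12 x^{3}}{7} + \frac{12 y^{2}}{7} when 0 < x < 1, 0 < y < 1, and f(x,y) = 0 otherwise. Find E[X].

E[X] = ∫_0^1 ∫_0^1 x × f(x,y) dy dx
= ∫_0^1 ∫_0^1 x × (\frac{12 x^{3}}{7} + \frac{12 y^{2}}{7}) dy dx
= \frac{22}{35}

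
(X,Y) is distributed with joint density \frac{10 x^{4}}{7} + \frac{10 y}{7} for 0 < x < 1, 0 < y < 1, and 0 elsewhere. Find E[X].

E[X] = ∫_0^1 ∫_0^1 x × f(x,y) dy dx
= ∫_0^1 ∫_0^1 x × (\frac{10 x^{4}}{7} + \frac{10 y}{7}) dy dx
= \frac{25}{42}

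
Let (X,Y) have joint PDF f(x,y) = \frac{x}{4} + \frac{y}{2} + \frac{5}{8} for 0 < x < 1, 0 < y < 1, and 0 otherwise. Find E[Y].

E[Y] = ∫_0^1 ∫_0^1 y × f(x,y) dx dy
= \frac{13}{24}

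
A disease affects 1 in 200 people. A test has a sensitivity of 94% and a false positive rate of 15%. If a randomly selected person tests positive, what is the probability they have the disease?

Let D = the rare event, + = positive/flagged.
P(D) = 1/200
P(+|D) = 94/100 = 47/50
P(+|D') = 15/100 = 3/20
P(+) = P(+|D)P(D) + P(+|D')P(D')
     = \frac{47}{50} × \frac{1}{200} + \frac{3}{20} × \frac{199}{200}
     = \frac{3079}{20000}
P(D|+) = P(+|D)P(D)/P(+) = \frac{94}{3079}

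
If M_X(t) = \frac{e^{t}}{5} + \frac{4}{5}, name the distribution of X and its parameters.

The MGF M(t) = \frac{e^{t}}{5} + \frac{4}{5} is the standard form for the Bernoulli distribution.
Comparing with the known MGF formula identifies: Bernoulli(p=1/5)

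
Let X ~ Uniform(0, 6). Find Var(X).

For X ~ Uniform(0, 6):
Var(X) = 3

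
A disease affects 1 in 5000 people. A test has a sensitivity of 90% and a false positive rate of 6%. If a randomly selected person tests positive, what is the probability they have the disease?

Let D = the rare event, + = positive/flagged.
P(D) = 1/5000
P(+|D) = 90/100 = 9/10
P(+|D') = 6/100 = 3/50
P(+) = P(+|D)P(D) + P(+|D')P(D')
     = \frac{9}{10} × \frac{1}{5000} + \frac{3}{50} × \frac{4999}{5000}
     = \frac{7521}{125000}
P(D|+) = P(+|D)P(D)/P(+) = \frac{15}{5014}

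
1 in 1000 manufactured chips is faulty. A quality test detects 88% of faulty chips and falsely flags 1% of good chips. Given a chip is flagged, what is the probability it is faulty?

Let D = the rare event, + = positive/flagged.
P(D) = 1/1000
P(+|D) = 88/100 = 22/25
P(+|D') = 1/100
P(+) = P(+|D)P(D) + P(+|D')P(D')
     = \frac{22}{25} × \frac{1}{1000} + \frac{1}{100} × \frac{999}{1000}
     = \frac{1087}{100000}
P(D|+) = P(+|D)P(D)/P(+) = \frac{88}{1087}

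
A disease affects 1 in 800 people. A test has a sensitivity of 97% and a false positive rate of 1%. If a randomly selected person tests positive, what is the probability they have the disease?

Let D = the rare event, + = positive/flagged.
P(D) = 1/800
P(+|D) = 97/100
P(+|D') = 1/100
P(+) = P(+|D)P(D) + P(+|D')P(D')
     = \frac{97}{100} × \frac{1}{800} + \frac{1}{100} × \frac{799}{800}
     = \frac{7}{625}
P(D|+) = P(+|D)P(D)/P(+) = \frac{97}{896}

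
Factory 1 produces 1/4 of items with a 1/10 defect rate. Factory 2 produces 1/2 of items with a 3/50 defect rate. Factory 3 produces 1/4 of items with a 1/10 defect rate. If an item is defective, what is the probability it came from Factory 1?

Using Bayes' theorem:
P(F1) = 1/4, P(D|F1) = 1/10
P(F2) = 1/2, P(D|F2) = 3/50
P(F3) = 1/4, P(D|F3) = 1/10
P(D) = P(D|F1)P(F1) + P(D|F2)P(F2) + P(D|F3)P(F3)
     = \frac{2}{25}
P(F1|D) = P(D|F1)P(F1) / P(D)
= \frac{5}{16}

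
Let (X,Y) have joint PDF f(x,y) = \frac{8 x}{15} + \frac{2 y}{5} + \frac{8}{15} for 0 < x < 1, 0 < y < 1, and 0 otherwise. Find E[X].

E[X] = ∫_0^1 ∫_0^1 x × f(x,y) dy dx
= ∫_0^1 ∫_0^1 x × (\frac{8 x}{15} + \frac{2 y}{5} + \frac{8}{15}) dy dx
= \frac{49}{90}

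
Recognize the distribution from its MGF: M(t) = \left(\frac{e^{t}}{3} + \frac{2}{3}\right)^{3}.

The MGF M(t) = \left(\frac{e^{t}}{3} + \frac{2}{3}\right)^{3} is the standard form for the Binomial distribution.
Comparing with the known MGF formula identifies: Binomial(n=3, p=1/3)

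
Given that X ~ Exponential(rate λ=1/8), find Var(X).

For X ~ Exponential(rate λ=1/8):
Var(X) = 64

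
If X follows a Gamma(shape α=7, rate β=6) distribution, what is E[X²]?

Using the identity E[X²] = Var(X) + (E[X])²:
E[X] = \frac{7}{6}
Var(X) = \frac{7}{36}
E[X²] = \frac{7}{36} + (\frac{7}{6})²
= \frac{14}{9}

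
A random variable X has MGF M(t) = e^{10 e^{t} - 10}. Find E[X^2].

To find E[X^2], compute M^(2)(0):
M^(1)(t) = 10 e^{t} e^{10 e^{t} - 10}
M^(2)(t) = 100 e^{2 t} e^{10 e^{t} - 10} + 10 e^{t} e^{10 e^{t} - 10}
M^(2)(0) = 110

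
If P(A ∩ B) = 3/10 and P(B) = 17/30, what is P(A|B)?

P(A|B) = P(A ∩ B) / P(B)
= (3/10) / (17/30)
= 9/17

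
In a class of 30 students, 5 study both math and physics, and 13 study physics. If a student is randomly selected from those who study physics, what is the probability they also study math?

P(A ∩ B) = 5/30 = 1/6
P(B) = 13/30
P(A|B) = P(A ∩ B) / P(B) = (1/6) / (13/30) = 5/13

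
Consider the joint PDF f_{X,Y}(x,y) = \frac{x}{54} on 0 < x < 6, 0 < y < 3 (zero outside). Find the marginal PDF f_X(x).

f_X(x) = ∫_0^3 f(x,y) dy
= ∫_0^3 \frac{x}{54} dy
= \frac{x}{18} for 0 < x < 6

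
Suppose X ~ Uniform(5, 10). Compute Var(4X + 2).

For X ~ Uniform(5, 10):
Var(X) = \frac{25}{12}
Var(4X + 2) = (4)² × Var(X) = 16 × \frac{25}{12} = \frac{100}{3}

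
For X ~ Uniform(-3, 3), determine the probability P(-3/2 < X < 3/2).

P(-3/2 < X < 3/2) = ∫_{-3/2}^{3/2} f(x) dx
where f(x) = \frac{1}{6}
= \frac{1}{2}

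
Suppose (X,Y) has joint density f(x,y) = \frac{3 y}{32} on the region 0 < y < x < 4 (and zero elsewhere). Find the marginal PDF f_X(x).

f_X(x) = ∫_0^x \frac{3 y}{32} dy = \frac{3 x^{2}}{64}
for 0 < x < 4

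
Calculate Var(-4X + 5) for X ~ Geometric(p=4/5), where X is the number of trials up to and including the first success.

For X ~ Geometric(p=4/5), where X is the number of trials up to and including the first success:
Var(X) = \frac{5}{16}
Var(-4X + 5) = (-4)² × Var(X) = 16 × \frac{5}{16} = 5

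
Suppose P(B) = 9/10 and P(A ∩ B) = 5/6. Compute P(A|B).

P(A|B) = P(A ∩ B) / P(B)
= (5/6) / (9/10)
= 25/27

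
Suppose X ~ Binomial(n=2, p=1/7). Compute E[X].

For X ~ Binomial(n=2, p=1/7), the expected value is:
E[X] = \frac{2}{7}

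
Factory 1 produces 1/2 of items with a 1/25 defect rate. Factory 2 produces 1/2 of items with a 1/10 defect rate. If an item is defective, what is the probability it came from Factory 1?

Using Bayes' theorem:
P(F1) = 1/2, P(D|F1) = 1/25
P(F2) = 1/2, P(D|F2) = 1/10
P(D) = P(D|F1)P(F1) + P(D|F2)P(F2)
     = \frac{7}{100}
P(F1|D) = P(D|F1)P(F1) / P(D)
= \frac{2}{7}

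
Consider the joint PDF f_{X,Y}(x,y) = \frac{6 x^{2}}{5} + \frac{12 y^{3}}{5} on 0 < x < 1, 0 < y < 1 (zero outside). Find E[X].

E[X] = ∫_0^1 ∫_0^1 x × f(x,y) dy dx
= ∫_0^1 ∫_0^1 x × (\frac{6 x^{2}}{5} + \frac{12 y^{3}}{5}) dy dx
= \frac{3}{5}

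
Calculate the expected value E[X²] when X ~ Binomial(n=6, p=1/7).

Using the identity E[X²] = Var(X) + (E[X])²:
E[X] = \frac{6}{7}
Var(X) = \frac{36}{49}
E[X²] = \frac{36}{49} + (\frac{6}{7})²
= \frac{72}{49}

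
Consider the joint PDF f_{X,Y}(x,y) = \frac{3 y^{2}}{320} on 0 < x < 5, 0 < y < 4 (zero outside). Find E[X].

f_X(x) = ∫_0^4 \frac{3 y^{2}}{320} dy = \frac{1}{5}
E[X] = ∫_0^5 x × (\frac{1}{5}) dx = \frac{5}{2}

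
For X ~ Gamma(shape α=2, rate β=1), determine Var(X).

For X ~ Gamma(shape α=2, rate β=1):
Var(X) = 2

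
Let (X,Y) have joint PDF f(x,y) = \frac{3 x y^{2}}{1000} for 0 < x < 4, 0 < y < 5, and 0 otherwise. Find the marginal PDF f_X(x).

f_X(x) = ∫_0^5 f(x,y) dy
= ∫_0^5 \frac{3 x y^{2}}{1000} dy
= \frac{x}{8} for 0 < x < 4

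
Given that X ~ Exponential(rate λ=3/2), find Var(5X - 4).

For X ~ Exponential(rate λ=3/2):
Var(X) = \frac{4}{9}
Var(5X - 4) = (5)² × Var(X) = 25 × \frac{4}{9} = \frac{100}{9}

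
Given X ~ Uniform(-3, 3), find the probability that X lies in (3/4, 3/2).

P(3/4 < X < 3/2) = ∫_{3/4}^{3/2} f(x) dx
where f(x) = \frac{1}{6}
= \frac{1}{8}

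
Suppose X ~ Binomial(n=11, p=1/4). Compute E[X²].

Using the identity E[X²] = Var(X) + (E[X])²:
E[X] = \frac{11}{4}
Var(X) = \frac{33}{16}
E[X²] = \frac{33}{16} + (\frac{11}{4})²
= \frac{77}{8}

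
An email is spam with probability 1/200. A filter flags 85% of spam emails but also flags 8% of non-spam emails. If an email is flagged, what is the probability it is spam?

Let D = the rare event, + = positive/flagged.
P(D) = 1/200
P(+|D) = 85/100 = 17/20
P(+|D') = 8/100 = 2/25
P(+) = P(+|D)P(D) + P(+|D')P(D')
     = \frac{17}{20} × \frac{1}{200} + \frac{2}{25} × \frac{199}{200}
     = \frac{1677}{20000}
P(D|+) = P(+|D)P(D)/P(+) = \frac{85}{1677}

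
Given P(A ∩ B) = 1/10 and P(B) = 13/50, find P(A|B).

P(A|B) = P(A ∩ B) / P(B)
= (1/10) / (13/50)
= 5/13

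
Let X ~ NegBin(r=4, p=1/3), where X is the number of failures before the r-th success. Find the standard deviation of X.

For X ~ NegBin(r=4, p=1/3), where X is the number of failures before the r-th success:
Var(X) = 24
SD(X) = √(Var(X)) = √(24) = 2 \sqrt{6}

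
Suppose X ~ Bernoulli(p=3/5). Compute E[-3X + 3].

For X ~ Bernoulli(p=3/5):
E[X] = \frac{3}{5}
E[-3X + 3] = -3 × E[X] + 3 = \frac{6}{5}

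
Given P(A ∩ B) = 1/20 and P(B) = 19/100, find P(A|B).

P(A|B) = P(A ∩ B) / P(B)
= (1/20) / (19/100)
= 5/19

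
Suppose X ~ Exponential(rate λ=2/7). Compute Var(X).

For X ~ Exponential(rate λ=2/7):
Var(X) = \frac{49}{4}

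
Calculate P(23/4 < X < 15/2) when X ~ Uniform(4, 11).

P(23/4 < X < 15/2) = ∫_{23/4}^{15/2} f(x) dx
where f(x) = \frac{1}{7}
= \frac{1}{4}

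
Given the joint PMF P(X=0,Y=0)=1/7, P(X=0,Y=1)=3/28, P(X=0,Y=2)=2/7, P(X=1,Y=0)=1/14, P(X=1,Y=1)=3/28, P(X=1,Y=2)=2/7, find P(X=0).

P(X=0) = P(X=0,Y=0) + P(X=0,Y=1) + P(X=0,Y=2)
= 1/7 + 3/28 + 2/7
= 15/28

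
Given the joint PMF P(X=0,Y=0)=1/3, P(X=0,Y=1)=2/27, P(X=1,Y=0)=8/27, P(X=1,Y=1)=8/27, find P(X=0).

P(X=0) = P(X=0,Y=0) + P(X=0,Y=1)
= 1/3 + 2/27
= 11/27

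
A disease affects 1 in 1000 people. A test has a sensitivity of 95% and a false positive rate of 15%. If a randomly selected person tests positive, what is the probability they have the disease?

Let D = the rare event, + = positive/flagged.
P(D) = 1/1000
P(+|D) = 95/100 = 19/20
P(+|D') = 15/100 = 3/20
P(+) = P(+|D)P(D) + P(+|D')P(D')
     = \frac{19}{20} × \frac{1}{1000} + \frac{3}{20} × \frac{999}{1000}
     = \frac{377}{2500}
P(D|+) = P(+|D)P(D)/P(+) = \frac{19}{3016}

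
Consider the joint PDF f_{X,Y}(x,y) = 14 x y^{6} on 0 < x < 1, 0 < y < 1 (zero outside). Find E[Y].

E[Y] = ∫_0^1 ∫_0^1 y × f(x,y) dx dy
= \frac{7}{8}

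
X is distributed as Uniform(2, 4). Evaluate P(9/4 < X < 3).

P(9/4 < X < 3) = ∫_{9/4}^{3} f(x) dx
where f(x) = \frac{1}{2}
= \frac{3}{8}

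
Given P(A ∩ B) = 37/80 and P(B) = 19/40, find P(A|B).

P(A|B) = P(A ∩ B) / P(B)
= (37/80) / (19/40)
= 37/38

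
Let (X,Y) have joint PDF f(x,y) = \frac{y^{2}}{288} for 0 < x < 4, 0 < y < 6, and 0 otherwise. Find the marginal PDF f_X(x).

f_X(x) = ∫_0^6 f(x,y) dy
= ∫_0^6 \frac{y^{2}}{288} dy
= \frac{1}{4} for 0 < x < 4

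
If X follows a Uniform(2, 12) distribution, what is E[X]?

For X ~ Uniform(2, 12), the expected value is:
E[X] = 7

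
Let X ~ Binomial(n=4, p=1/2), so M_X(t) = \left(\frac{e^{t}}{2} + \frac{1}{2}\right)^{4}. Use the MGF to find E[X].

To find E[X], compute M^(1)(0):
M^(1)(t) = 2 \left(\frac{e^{t}}{2} + \frac{1}{2}\right)^{3} e^{t}
M^(1)(0) = 2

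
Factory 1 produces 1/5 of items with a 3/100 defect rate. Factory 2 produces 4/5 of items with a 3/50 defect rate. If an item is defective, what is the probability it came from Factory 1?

Using Bayes' theorem:
P(F1) = 1/5, P(D|F1) = 3/100
P(F2) = 4/5, P(D|F2) = 3/50
P(D) = P(D|F1)P(F1) + P(D|F2)P(F2)
     = \frac{27}{500}
P(F1|D) = P(D|F1)P(F1) / P(D)
= \frac{1}{9}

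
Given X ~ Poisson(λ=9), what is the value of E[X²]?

Using the identity E[X²] = Var(X) + (E[X])²:
E[X] = 9
Var(X) = 9
E[X²] = 9 + (9)²
= 90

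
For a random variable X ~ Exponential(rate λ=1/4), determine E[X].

For X ~ Exponential(rate λ=1/4), the expected value is:
E[X] = 4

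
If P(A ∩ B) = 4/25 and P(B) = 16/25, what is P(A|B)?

P(A|B) = P(A ∩ B) / P(B)
= (4/25) / (16/25)
= 1/4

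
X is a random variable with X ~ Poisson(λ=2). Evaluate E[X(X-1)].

E[X(X-1)] = E[X² - X] = E[X²] - E[X]
E[X] = 2
E[X²] = Var(X) + (E[X])² = 2 + (2)² = 6
E[X(X-1)] = 6 - 2 = 4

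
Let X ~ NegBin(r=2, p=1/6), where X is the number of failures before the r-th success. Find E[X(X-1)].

E[X(X-1)] = E[X² - X] = E[X²] - E[X]
E[X] = 10
E[X²] = Var(X) + (E[X])² = 60 + (10)² = 160
E[X(X-1)] = 160 - 10 = 150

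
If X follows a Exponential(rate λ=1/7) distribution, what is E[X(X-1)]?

E[X(X-1)] = E[X² - X] = E[X²] - E[X]
E[X] = 7
E[X²] = Var(X) + (E[X])² = 49 + (7)² = 98
E[X(X-1)] = 98 - 7 = 91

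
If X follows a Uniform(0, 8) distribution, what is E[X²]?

Using the identity E[X²] = Var(X) + (E[X])²:
E[X] = 4
Var(X) = \frac{16}{3}
E[X²] = \frac{16}{3} + (4)²
= \frac{64}{3}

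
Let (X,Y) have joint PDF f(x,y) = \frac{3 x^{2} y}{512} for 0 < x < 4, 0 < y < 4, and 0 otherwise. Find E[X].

f_X(x) = ∫_0^4 \frac{3 x^{2} y}{512} dy = \frac{3 x^{2}}{64}
E[X] = ∫_0^4 x × (\frac{3 x^{2}}{64}) dx = 3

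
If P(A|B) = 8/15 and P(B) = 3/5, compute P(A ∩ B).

By definition, P(A|B) = P(A ∩ B) / P(B)
So P(A ∩ B) = P(A|B) × P(B)
= 8/15 × 3/5
= 8/25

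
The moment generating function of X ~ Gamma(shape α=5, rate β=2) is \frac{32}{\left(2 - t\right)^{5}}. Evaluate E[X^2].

To find E[X^2], compute M^(2)(0):
M^(1)(t) = \frac{160}{\left(2 - t\right)^{6}}
M^(2)(t) = \frac{960}{\left(2 - t\right)^{7}}
M^(2)(0) = \frac{15}{2}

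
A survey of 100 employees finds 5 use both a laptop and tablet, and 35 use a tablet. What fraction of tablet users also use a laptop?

P(A ∩ B) = 5/100 = 1/20
P(B) = 35/100 = 7/20
P(A|B) = P(A ∩ B) / P(B) = (1/20) / (7/20) = 1/7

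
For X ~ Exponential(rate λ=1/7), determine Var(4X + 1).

For X ~ Exponential(rate λ=1/7):
Var(X) = 49
Var(4X + 1) = (4)² × Var(X) = 16 × 49 = 784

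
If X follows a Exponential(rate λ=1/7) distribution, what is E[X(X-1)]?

E[X(X-1)] = E[X² - X] = E[X²] - E[X]
E[X] = 7
E[X²] = Var(X) + (E[X])² = 49 + (7)² = 98
E[X(X-1)] = 98 - 7 = 91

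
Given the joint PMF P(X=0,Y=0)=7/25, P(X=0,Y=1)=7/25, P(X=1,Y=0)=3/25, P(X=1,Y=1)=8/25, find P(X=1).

P(X=1) = P(X=1,Y=0) + P(X=1,Y=1)
= 3/25 + 8/25
= 11/25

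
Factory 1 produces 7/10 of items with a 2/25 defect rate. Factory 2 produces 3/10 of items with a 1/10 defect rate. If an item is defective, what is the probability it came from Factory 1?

Using Bayes' theorem:
P(F1) = 7/10, P(D|F1) = 2/25
P(F2) = 3/10, P(D|F2) = 1/10
P(D) = P(D|F1)P(F1) + P(D|F2)P(F2)
     = \frac{43}{500}
P(F1|D) = P(D|F1)P(F1) / P(D)
= \frac{28}{43}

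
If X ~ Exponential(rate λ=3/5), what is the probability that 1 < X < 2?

P(1 < X < 2) = ∫_{1}^{2} f(x) dx
where f(x) = \frac{3 e^{- \frac{3 x}{5}}}{5}
= - \frac{1 - e^{\frac{3}{5}}}{e^{\frac{6}{5}}}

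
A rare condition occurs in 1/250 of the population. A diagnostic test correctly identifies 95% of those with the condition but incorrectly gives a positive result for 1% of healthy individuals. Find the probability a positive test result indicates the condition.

Let D = the rare event, + = positive/flagged.
P(D) = 1/250
P(+|D) = 95/100 = 19/20
P(+|D') = 1/100
P(+) = P(+|D)P(D) + P(+|D')P(D')
     = \frac{19}{20} × \frac{1}{250} + \frac{1}{100} × \frac{249}{250}
     = \frac{43}{3125}
P(D|+) = P(+|D)P(D)/P(+) = \frac{95}{344}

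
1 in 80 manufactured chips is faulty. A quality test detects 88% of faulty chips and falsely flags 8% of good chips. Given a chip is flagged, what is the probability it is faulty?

Let D = the rare event, + = positive/flagged.
P(D) = 1/80
P(+|D) = 88/100 = 22/25
P(+|D') = 8/100 = 2/25
P(+) = P(+|D)P(D) + P(+|D')P(D')
     = \frac{22}{25} × \frac{1}{80} + \frac{2}{25} × \frac{79}{80}
     = \frac{9}{100}
P(D|+) = P(+|D)P(D)/P(+) = \frac{11}{90}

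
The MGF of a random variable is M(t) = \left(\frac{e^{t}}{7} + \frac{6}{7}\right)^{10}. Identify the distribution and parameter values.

The MGF M(t) = \left(\frac{e^{t}}{7} + \frac{6}{7}\right)^{10} is the standard form for the Binomial distribution.
Comparing with the known MGF formula identifies: Binomial(n=10, p=1/7)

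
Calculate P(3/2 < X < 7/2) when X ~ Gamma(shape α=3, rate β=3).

P(3/2 < X < 7/2) = ∫_{3/2}^{7/2} f(x) dx
where f(x) = \frac{27 x^{2} e^{- 3 x}}{2}
= \frac{-533 + 125 e^{6}}{8 e^{\frac{21}{2}}}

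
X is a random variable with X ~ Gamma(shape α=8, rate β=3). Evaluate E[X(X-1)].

E[X(X-1)] = E[X² - X] = E[X²] - E[X]
E[X] = \frac{8}{3}
E[X²] = Var(X) + (E[X])² = \frac{8}{9} + (\frac{8}{3})² = 8
E[X(X-1)] = 8 - \frac{8}{3} = \frac{16}{3}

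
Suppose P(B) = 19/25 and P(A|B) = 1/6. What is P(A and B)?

By definition, P(A|B) = P(A ∩ B) / P(B)
So P(A ∩ B) = P(A|B) × P(B)
= 1/6 × 19/25
= 19/150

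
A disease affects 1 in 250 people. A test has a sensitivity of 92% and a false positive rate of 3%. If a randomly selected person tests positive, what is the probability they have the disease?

Let D = the rare event, + = positive/flagged.
P(D) = 1/250
P(+|D) = 92/100 = 23/25
P(+|D') = 3/100
P(+) = P(+|D)P(D) + P(+|D')P(D')
     = \frac{23}{25} × \frac{1}{250} + \frac{3}{100} × \frac{249}{250}
     = \frac{839}{25000}
P(D|+) = P(+|D)P(D)/P(+) = \frac{92}{839}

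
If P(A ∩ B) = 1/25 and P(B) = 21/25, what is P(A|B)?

P(A|B) = P(A ∩ B) / P(B)
= (1/25) / (21/25)
= 1/21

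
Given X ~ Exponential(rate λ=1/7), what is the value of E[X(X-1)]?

E[X(X-1)] = E[X² - X] = E[X²] - E[X]
E[X] = 7
E[X²] = Var(X) + (E[X])² = 49 + (7)² = 98
E[X(X-1)] = 98 - 7 = 91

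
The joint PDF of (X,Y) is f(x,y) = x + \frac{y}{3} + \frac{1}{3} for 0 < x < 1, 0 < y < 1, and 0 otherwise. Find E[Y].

E[Y] = ∫_0^1 ∫_0^1 y × f(x,y) dx dy
= \frac{19}{36}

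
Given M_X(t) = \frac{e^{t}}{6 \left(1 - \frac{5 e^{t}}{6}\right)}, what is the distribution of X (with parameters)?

The MGF M(t) = \frac{e^{t}}{6 \left(1 - \frac{5 e^{t}}{6}\right)} is the standard form for the Geometric distribution.
Comparing with the known MGF formula identifies: Geometric(p=1/6), X = trial number of first success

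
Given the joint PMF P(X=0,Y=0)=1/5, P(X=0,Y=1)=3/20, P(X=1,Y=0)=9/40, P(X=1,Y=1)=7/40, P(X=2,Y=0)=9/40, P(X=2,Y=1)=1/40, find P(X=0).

P(X=0) = P(X=0,Y=0) + P(X=0,Y=1)
= 1/5 + 3/20
= 7/20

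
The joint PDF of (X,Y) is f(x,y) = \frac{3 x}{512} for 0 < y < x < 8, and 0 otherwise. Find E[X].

f_X(x) = ∫_0^x \frac{3 x}{512} dy = \frac{3 x^{2}}{512}
E[X] = ∫_0^8 x × (\frac{3 x^{2}}{512}) dx = 6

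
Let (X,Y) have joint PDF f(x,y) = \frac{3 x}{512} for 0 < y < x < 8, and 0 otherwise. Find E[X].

f_X(x) = ∫_0^x \frac{3 x}{512} dy = \frac{3 x^{2}}{512}
E[X] = ∫_0^8 x × (\frac{3 x^{2}}{512}) dx = 6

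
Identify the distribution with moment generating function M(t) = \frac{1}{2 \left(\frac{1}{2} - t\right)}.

The MGF M(t) = \frac{1}{2 \left(\frac{1}{2} - t\right)} is the standard form for the Exponential distribution.
Comparing with the known MGF formula identifies: Exponential(rate λ=1/2)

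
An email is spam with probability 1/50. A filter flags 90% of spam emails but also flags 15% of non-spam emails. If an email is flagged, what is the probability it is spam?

Let D = the rare event, + = positive/flagged.
P(D) = 1/50
P(+|D) = 90/100 = 9/10
P(+|D') = 15/100 = 3/20
P(+) = P(+|D)P(D) + P(+|D')P(D')
     = \frac{9}{10} × \frac{1}{50} + \frac{3}{20} × \frac{49}{50}
     = \frac{33}{200}
P(D|+) = P(+|D)P(D)/P(+) = \frac{6}{55}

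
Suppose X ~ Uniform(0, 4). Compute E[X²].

Using the identity E[X²] = Var(X) + (E[X])²:
E[X] = 2
Var(X) = \frac{4}{3}
E[X²] = \frac{4}{3} + (2)²
= \frac{16}{3}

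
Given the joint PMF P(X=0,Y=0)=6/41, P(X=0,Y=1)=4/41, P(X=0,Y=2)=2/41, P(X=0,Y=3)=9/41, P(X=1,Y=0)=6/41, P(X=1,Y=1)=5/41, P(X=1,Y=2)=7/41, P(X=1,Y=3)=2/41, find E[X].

First find marginal of X:
P(X=0) = 21/41
P(X=1) = 20/41
E[X] = 0 × 21/41 + 1 × 20/41 = 20/41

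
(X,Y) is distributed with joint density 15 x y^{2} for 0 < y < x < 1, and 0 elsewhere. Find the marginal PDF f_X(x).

f_X(x) = ∫_0^x 15 x y^{2} dy = 5 x^{4}
for 0 < x < 1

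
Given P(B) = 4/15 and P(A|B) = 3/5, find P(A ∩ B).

By definition, P(A|B) = P(A ∩ B) / P(B)
So P(A ∩ B) = P(A|B) × P(B)
= 3/5 × 4/15
= 4/25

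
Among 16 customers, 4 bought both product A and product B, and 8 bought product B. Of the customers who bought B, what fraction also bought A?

P(A ∩ B) = 4/16 = 1/4
P(B) = 8/16 = 1/2
P(A|B) = P(A ∩ B) / P(B) = (1/4) / (1/2) = 1/2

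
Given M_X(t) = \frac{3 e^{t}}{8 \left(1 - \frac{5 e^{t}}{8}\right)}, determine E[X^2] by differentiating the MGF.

To find E[X^2], compute M^(2)(0):
M^(1)(t) = \frac{3 e^{t}}{8 \left(1 - \frac{5 e^{t}}{8}\right)} + \frac{15 e^{2 t}}{64 \left(1 - \frac{5 e^{t}}{8}\right)^{2}}
M^(2)(t) = \frac{3 e^{t}}{8 \left(1 - \frac{5 e^{t}}{8}\right)} + \frac{45 e^{2 t}}{64 \left(1 - \frac{5 e^{t}}{8}\right)^{2}} + \frac{75 e^{3 t}}{256 \left(1 - \frac{5 e^{t}}{8}\right)^{3}}
M^(2)(0) = \frac{104}{9}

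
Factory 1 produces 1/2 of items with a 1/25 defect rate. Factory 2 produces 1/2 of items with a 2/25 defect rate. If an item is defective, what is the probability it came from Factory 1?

Using Bayes' theorem:
P(F1) = 1/2, P(D|F1) = 1/25
P(F2) = 1/2, P(D|F2) = 2/25
P(D) = P(D|F1)P(F1) + P(D|F2)P(F2)
     = \frac{3}{50}
P(F1|D) = P(D|F1)P(F1) / P(D)
= \frac{1}{3}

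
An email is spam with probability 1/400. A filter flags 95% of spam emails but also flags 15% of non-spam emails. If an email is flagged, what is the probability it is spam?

Let D = the rare event, + = positive/flagged.
P(D) = 1/400
P(+|D) = 95/100 = 19/20
P(+|D') = 15/100 = 3/20
P(+) = P(+|D)P(D) + P(+|D')P(D')
     = \frac{19}{20} × \frac{1}{400} + \frac{3}{20} × \frac{399}{400}
     = \frac{19}{125}
P(D|+) = P(+|D)P(D)/P(+) = \frac{1}{64}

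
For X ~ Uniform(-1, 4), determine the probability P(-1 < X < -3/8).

P(-1 < X < -3/8) = ∫_{-1}^{-3/8} f(x) dx
where f(x) = \frac{1}{5}
= \frac{1}{8}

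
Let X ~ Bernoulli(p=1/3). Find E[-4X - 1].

For X ~ Bernoulli(p=1/3):
E[X] = \frac{1}{3}
E[-4X - 1] = -4 × E[X] - 1 = - \frac{7}{3}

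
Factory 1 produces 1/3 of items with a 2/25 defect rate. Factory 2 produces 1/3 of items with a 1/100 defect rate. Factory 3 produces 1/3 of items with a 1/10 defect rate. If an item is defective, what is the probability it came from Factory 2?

Using Bayes' theorem:
P(F1) = 1/3, P(D|F1) = 2/25
P(F2) = 1/3, P(D|F2) = 1/100
P(F3) = 1/3, P(D|F3) = 1/10
P(D) = P(D|F1)P(F1) + P(D|F2)P(F2) + P(D|F3)P(F3)
     = \frac{19}{300}
P(F2|D) = P(D|F2)P(F2) / P(D)
= \frac{1}{19}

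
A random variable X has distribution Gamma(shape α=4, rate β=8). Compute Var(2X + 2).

For X ~ Gamma(shape α=4, rate β=8):
Var(X) = \frac{1}{16}
Var(2X + 2) = (2)² × Var(X) = 4 × \frac{1}{16} = \frac{1}{4}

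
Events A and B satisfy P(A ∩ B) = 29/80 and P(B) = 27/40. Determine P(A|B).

P(A|B) = P(A ∩ B) / P(B)
= (29/80) / (27/40)
= 29/54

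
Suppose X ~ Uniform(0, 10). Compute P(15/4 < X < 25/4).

P(15/4 < X < 25/4) = ∫_{15/4}^{25/4} f(x) dx
where f(x) = \frac{1}{10}
= \frac{1}{4}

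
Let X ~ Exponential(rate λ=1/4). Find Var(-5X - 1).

For X ~ Exponential(rate λ=1/4):
Var(X) = 16
Var(-5X - 1) = (-5)² × Var(X) = 25 × 16 = 400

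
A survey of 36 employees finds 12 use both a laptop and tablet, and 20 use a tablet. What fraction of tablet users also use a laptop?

P(A ∩ B) = 12/36 = 1/3
P(B) = 20/36 = 5/9
P(A|B) = P(A ∩ B) / P(B) = (1/3) / (5/9) = 3/5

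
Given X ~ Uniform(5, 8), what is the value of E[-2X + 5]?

For X ~ Uniform(5, 8):
E[X] = \frac{13}{2}
E[-2X + 5] = -2 × E[X] + 5 = -8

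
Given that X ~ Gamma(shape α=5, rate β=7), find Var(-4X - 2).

For X ~ Gamma(shape α=5, rate β=7):
Var(X) = \frac{5}{49}
Var(-4X - 2) = (-4)² × Var(X) = 16 × \frac{5}{49} = \frac{80}{49}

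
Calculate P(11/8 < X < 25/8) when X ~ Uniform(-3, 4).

P(11/8 < X < 25/8) = ∫_{11/8}^{25/8} f(x) dx
where f(x) = \frac{1}{7}
= \frac{1}{4}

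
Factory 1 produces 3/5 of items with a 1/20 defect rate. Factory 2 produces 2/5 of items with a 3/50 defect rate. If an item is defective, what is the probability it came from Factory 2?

Using Bayes' theorem:
P(F1) = 3/5, P(D|F1) = 1/20
P(F2) = 2/5, P(D|F2) = 3/50
P(D) = P(D|F1)P(F1) + P(D|F2)P(F2)
     = \frac{27}{500}
P(F2|D) = P(D|F2)P(F2) / P(D)
= \frac{4}{9}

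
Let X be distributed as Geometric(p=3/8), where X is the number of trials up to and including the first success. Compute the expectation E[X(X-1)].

E[X(X-1)] = E[X² - X] = E[X²] - E[X]
E[X] = \frac{8}{3}
E[X²] = Var(X) + (E[X])² = \frac{40}{9} + (\frac{8}{3})² = \frac{104}{9}
E[X(X-1)] = \frac{104}{9} - \frac{8}{3} = \frac{80}{9}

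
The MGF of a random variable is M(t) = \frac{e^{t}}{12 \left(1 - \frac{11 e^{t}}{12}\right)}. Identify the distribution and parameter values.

The MGF M(t) = \frac{e^{t}}{12 \left(1 - \frac{11 e^{t}}{12}\right)} is the standard form for the Geometric distribution.
Comparing with the known MGF formula identifies: Geometric(p=1/12), X = trial number of first success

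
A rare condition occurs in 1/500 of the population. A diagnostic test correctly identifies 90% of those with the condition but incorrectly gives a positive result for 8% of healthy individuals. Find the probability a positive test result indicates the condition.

Let D = the rare event, + = positive/flagged.
P(D) = 1/500
P(+|D) = 90/100 = 9/10
P(+|D') = 8/100 = 2/25
P(+) = P(+|D)P(D) + P(+|D')P(D')
     = \frac{9}{10} × \frac{1}{500} + \frac{2}{25} × \frac{499}{500}
     = \frac{2041}{25000}
P(D|+) = P(+|D)P(D)/P(+) = \frac{45}{2041}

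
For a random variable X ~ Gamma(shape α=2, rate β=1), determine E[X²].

Using the identity E[X²] = Var(X) + (E[X])²:
E[X] = 2
Var(X) = 2
E[X²] = 2 + (2)²
= 6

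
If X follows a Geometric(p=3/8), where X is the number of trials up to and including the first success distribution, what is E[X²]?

Using the identity E[X²] = Var(X) + (E[X])²:
E[X] = \frac{8}{3}
Var(X) = \frac{40}{9}
E[X²] = \frac{40}{9} + (\frac{8}{3})²
= \frac{104}{9}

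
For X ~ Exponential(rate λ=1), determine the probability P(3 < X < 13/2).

P(3 < X < 13/2) = ∫_{3}^{13/2} f(x) dx
where f(x) = e^{- x}
= - \frac{1}{e^{\frac{13}{2}}} + e^{-3}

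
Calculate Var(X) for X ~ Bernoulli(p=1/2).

For X ~ Bernoulli(p=1/2):
Var(X) = \frac{1}{4}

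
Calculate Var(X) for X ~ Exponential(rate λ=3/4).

For X ~ Exponential(rate λ=3/4):
Var(X) = \frac{16}{9}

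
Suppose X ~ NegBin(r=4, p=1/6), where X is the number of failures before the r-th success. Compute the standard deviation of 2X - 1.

For X ~ NegBin(r=4, p=1/6), where X is the number of failures before the r-th success:
Var(X) = 120
SD(X) = √(Var(X)) = √(120) = 2 \sqrt{30}
SD(2X - 1) = |2| × SD(X) = 2 × 2 \sqrt{30} = 4 \sqrt{30}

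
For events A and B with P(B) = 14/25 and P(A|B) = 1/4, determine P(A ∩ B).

By definition, P(A|B) = P(A ∩ B) / P(B)
So P(A ∩ B) = P(A|B) × P(B)
= 1/4 × 14/25
= 7/50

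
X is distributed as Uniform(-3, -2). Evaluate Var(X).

For X ~ Uniform(-3, -2):
Var(X) = \frac{1}{12}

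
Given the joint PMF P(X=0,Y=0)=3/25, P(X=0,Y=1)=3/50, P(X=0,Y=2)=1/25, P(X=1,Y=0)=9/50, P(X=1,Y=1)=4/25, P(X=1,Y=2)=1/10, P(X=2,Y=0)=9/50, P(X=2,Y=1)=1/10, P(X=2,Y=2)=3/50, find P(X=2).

P(X=2) = P(X=2,Y=0) + P(X=2,Y=1) + P(X=2,Y=2)
= 9/50 + 1/10 + 3/50
= 17/50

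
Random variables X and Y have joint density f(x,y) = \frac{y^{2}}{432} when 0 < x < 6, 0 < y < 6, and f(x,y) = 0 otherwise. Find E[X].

f_X(x) = ∫_0^6 \frac{y^{2}}{432} dy = \frac{1}{6}
E[X] = ∫_0^6 x × (\frac{1}{6}) dx = 3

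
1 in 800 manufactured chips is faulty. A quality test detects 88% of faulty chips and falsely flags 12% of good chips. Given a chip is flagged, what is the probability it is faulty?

Let D = the rare event, + = positive/flagged.
P(D) = 1/800
P(+|D) = 88/100 = 22/25
P(+|D') = 12/100 = 3/25
P(+) = P(+|D)P(D) + P(+|D')P(D')
     = \frac{22}{25} × \frac{1}{800} + \frac{3}{25} × \frac{799}{800}
     = \frac{2419}{20000}
P(D|+) = P(+|D)P(D)/P(+) = \frac{22}{2419}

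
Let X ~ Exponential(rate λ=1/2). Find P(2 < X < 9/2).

P(2 < X < 9/2) = ∫_{2}^{9/2} f(x) dx
where f(x) = \frac{e^{- \frac{x}{2}}}{2}
= - \frac{1}{e^{\frac{9}{4}}} + e^{-1}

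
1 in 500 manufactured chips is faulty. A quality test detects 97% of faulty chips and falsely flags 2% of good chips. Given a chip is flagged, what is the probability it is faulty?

Let D = the rare event, + = positive/flagged.
P(D) = 1/500
P(+|D) = 97/100
P(+|D') = 2/100 = 1/50
P(+) = P(+|D)P(D) + P(+|D')P(D')
     = \frac{97}{100} × \frac{1}{500} + \frac{1}{50} × \frac{499}{500}
     = \frac{219}{10000}
P(D|+) = P(+|D)P(D)/P(+) = \frac{97}{1095}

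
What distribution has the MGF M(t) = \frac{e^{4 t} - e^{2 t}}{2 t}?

The MGF M(t) = \frac{e^{4 t} - e^{2 t}}{2 t} is the standard form for the Uniform distribution.
Comparing with the known MGF formula identifies: Uniform(2, 4)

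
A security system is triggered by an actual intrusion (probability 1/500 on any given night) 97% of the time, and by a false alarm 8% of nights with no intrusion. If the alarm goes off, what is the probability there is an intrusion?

Let D = the rare event, + = positive/flagged.
P(D) = 1/500
P(+|D) = 97/100
P(+|D') = 8/100 = 2/25
P(+) = P(+|D)P(D) + P(+|D')P(D')
     = \frac{97}{100} × \frac{1}{500} + \frac{2}{25} × \frac{499}{500}
     = \frac{4089}{50000}
P(D|+) = P(+|D)P(D)/P(+) = \frac{97}{4089}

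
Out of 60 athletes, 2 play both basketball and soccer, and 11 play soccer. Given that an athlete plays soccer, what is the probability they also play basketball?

P(A ∩ B) = 2/60 = 1/30
P(B) = 11/60
P(A|B) = P(A ∩ B) / P(B) = (1/30) / (11/60) = 2/11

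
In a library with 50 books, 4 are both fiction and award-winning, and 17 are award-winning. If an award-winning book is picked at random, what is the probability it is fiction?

P(A ∩ B) = 4/50 = 2/25
P(B) = 17/50
P(A|B) = P(A ∩ B) / P(B) = (2/25) / (17/50) = 4/17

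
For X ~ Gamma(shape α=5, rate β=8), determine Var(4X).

For X ~ Gamma(shape α=5, rate β=8):
Var(X) = \frac{5}{64}
Var(4X) = (4)² × Var(X) = 16 × \frac{5}{64} = \frac{5}{4}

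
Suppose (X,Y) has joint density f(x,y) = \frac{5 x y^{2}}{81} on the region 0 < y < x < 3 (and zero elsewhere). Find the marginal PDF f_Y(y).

f_Y(y) = ∫_y^3 \frac{5 x y^{2}}{81} dx = \frac{5 y^{2} \left(9 - y^{2}\right)}{162}
for 0 < y < 3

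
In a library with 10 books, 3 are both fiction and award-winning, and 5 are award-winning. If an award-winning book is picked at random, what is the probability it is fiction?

P(A ∩ B) = 3/10
P(B) = 5/10 = 1/2
P(A|B) = P(A ∩ B) / P(B) = (3/10) / (1/2) = 3/5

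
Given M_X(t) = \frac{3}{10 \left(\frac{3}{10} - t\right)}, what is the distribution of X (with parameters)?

The MGF M(t) = \frac{3}{10 \left(\frac{3}{10} - t\right)} is the standard form for the Exponential distribution.
Comparing with the known MGF formula identifies: Exponential(rate λ=3/10)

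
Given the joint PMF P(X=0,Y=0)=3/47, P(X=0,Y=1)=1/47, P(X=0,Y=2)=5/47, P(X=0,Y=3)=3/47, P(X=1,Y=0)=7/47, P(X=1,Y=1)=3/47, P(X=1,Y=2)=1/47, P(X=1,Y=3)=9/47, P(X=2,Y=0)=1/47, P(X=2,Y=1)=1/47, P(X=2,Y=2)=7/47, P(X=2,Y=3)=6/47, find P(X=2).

P(X=2) = P(X=2,Y=0) + P(X=2,Y=1) + P(X=2,Y=2) + P(X=2,Y=3)
= 1/47 + 1/47 + 7/47 + 6/47
= 15/47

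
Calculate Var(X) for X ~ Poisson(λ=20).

For X ~ Poisson(λ=20):
Var(X) = 20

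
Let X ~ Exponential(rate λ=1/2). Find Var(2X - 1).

For X ~ Exponential(rate λ=1/2):
Var(X) = 4
Var(2X - 1) = (2)² × Var(X) = 4 × 4 = 16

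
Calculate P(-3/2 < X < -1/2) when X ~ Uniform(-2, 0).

P(-3/2 < X < -1/2) = ∫_{-3/2}^{-1/2} f(x) dx
where f(x) = \frac{1}{2}
= \frac{1}{2}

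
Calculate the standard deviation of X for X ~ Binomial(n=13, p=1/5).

For X ~ Binomial(n=13, p=1/5):
Var(X) = \frac{52}{25}
SD(X) = √(Var(X)) = √(\frac{52}{25}) = \frac{2 \sqrt{13}}{5}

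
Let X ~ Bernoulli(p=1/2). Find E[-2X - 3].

For X ~ Bernoulli(p=1/2):
E[X] = \frac{1}{2}
E[-2X - 3] = -2 × E[X] - 3 = -4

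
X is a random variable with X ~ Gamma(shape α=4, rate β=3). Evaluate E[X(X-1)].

E[X(X-1)] = E[X² - X] = E[X²] - E[X]
E[X] = \frac{4}{3}
E[X²] = Var(X) + (E[X])² = \frac{4}{9} + (\frac{4}{3})² = \frac{20}{9}
E[X(X-1)] = \frac{20}{9} - \frac{4}{3} = \frac{8}{9}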